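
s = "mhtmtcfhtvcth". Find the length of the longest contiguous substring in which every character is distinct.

5

add m: [m] len 1
add h: [m, h] len 2
add t: [m, h, t] len 3
add m (repeat m, move left end past it): [h, t, m] len 3
add t (repeat t, move left end past it): [m, t] len 2
add c: [m, t, c] len 3
add f: [m, t, c, f] len 4
add h: [m, t, c, f, h] len 5
add t (repeat t, move left end past it): [c, f, h, t] len 4
add v: [c, f, h, t, v] len 5
add c (repeat c, move left end past it): [f, h, t, v, c] len 5
add t (repeat t, move left end past it): [v, c, t] len 3
add h: [v, c, t, h] len 4
Longest all-distinct length: 5.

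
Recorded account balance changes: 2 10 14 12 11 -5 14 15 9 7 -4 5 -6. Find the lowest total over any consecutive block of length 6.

26

[2, 10, 14, 12, 11, -5] → sum 44
[10, 14, 12, 11, -5, 14] → sum 56
[14, 12, 11, -5, 14, 15] → sum 61
[12, 11, -5, 14, 15, 9] → sum 56
[11, -5, 14, 15, 9, 7] → sum 51
[-5, 14, 15, 9, 7, -4] → sum 36
[14, 15, 9, 7, -4, 5] → sum 46
[15, 9, 7, -4, 5, -6] → sum 26
Lowest of these is 26.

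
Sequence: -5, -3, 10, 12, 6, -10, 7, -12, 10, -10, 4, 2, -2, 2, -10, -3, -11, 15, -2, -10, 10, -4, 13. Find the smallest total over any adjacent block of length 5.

-24

[-5, -3, 10, 12, 6] → sum 20
[-3, 10, 12, 6, -10] → sum 15
[10, 12, 6, -10, 7] → sum 25
[12, 6, -10, 7, -12] → sum 3
[6, -10, 7, -12, 10] → sum 1
[-10, 7, -12, 10, -10] → sum -15
[7, -12, 10, -10, 4] → sum -1
[-12, 10, -10, 4, 2] → sum -6
[10, -10, 4, 2, -2] → sum 4
[-10, 4, 2, -2, 2] → sum -4
[4, 2, -2, 2, -10] → sum -4
[2, -2, 2, -10, -3] → sum -11
[-2, 2, -10, -3, -11] → sum -24
[2, -10, -3, -11, 15] → sum -7
[-10, -3, -11, 15, -2] → sum -11
[-3, -11, 15, -2, -10] → sum -11
[-11, 15, -2, -10, 10] → sum 2
[15, -2, -10, 10, -4] → sum 9
[-2, -10, 10, -4, 13] → sum 7
Smallest of these is -24.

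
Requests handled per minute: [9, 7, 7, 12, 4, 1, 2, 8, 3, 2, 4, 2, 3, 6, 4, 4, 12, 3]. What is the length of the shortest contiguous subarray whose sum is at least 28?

4

Extend right; whenever the sum reaches 28, record the length and shrink from the left:
add 9: running sum 9 < 28
add 7: running sum 16 < 28
add 7: running sum 23 < 28
end 3: [9, 7, 7, 12] sum 35, len 4
end 4: [7, 7, 12, 4] sum 30, len 4
end 5: [7, 7, 12, 4, 1] sum 31, len 5
end 6: [7, 7, 12, 4, 1, 2] sum 33, len 6
end 7: [7, 12, 4, 1, 2, 8] sum 34, len 6
end 8: [12, 4, 1, 2, 8, 3] sum 30, len 6
end 9: [12, 4, 1, 2, 8, 3, 2] sum 32, len 7
end 10: [12, 4, 1, 2, 8, 3, 2, 4] sum 36, len 8
end 11: [12, 4, 1, 2, 8, 3, 2, 4, 2] sum 38, len 9
end 12: [4, 1, 2, 8, 3, 2, 4, 2, 3] sum 29, len 9
end 13: [8, 3, 2, 4, 2, 3, 6] sum 28, len 7
end 14: [8, 3, 2, 4, 2, 3, 6, 4] sum 32, len 8
end 15: [3, 2, 4, 2, 3, 6, 4, 4] sum 28, len 8
end 16: [3, 6, 4, 4, 12] sum 29, len 5
end 17: [6, 4, 4, 12, 3] sum 29, len 5
Shortest qualifying length: 4.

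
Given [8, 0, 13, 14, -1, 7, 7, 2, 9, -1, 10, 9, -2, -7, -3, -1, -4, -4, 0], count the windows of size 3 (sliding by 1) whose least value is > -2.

10

8 0 13 → min 0  > -2 ✓
0 13 14 → min 0  > -2 ✓
13 14 -1 → min -1  > -2 ✓
14 -1 7 → min -1  > -2 ✓
-1 7 7 → min -1  > -2 ✓
7 7 2 → min 2  > -2 ✓
7 2 9 → min 2  > -2 ✓
2 9 -1 → min -1  > -2 ✓
9 -1 10 → min -1  > -2 ✓
-1 10 9 → min -1  > -2 ✓
10 9 -2 → min -2
9 -2 -7 → min -7
-2 -7 -3 → min -7
-7 -3 -1 → min -7
-3 -1 -4 → min -4
-1 -4 -4 → min -4
-4 -4 0 → min -4
10 windows satisfy the condition.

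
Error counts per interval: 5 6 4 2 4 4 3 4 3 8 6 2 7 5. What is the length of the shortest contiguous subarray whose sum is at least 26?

add 5: running sum 5 < 26
add 6: running sum 11 < 26
add 4: running sum 15 < 26
add 2: running sum 17 < 26
add 4: running sum 21 < 26
add 4: running sum 25 < 26
end 6: [5, 6, 4, 2, 4, 4, 3] sum 28, len 7
end 7: [6, 4, 2, 4, 4, 3, 4] sum 27, len 7
end 8: [6, 4, 2, 4, 4, 3, 4, 3] sum 30, len 8
end 9: [4, 4, 3, 4, 3, 8] sum 26, len 6
end 10: [4, 3, 4, 3, 8, 6] sum 28, len 6
end 11: [3, 4, 3, 8, 6, 2] sum 26, len 6
end 12: [3, 8, 6, 2, 7] sum 26, len 5
end 13: [8, 6, 2, 7, 5] sum 28, len 5
Shortest qualifying length: 5.

5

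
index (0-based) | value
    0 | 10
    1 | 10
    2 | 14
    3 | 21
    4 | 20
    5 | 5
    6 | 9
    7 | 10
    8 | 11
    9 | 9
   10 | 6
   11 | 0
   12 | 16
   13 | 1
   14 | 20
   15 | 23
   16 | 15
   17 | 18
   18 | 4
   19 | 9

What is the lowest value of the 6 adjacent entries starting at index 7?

Elements at indices 7..12: 10, 11, 9, 6, 0, 16
min(10, 11, 9, 6, 0, 16) = 0

0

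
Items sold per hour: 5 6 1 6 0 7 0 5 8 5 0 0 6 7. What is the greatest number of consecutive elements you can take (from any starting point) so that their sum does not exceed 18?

Extend to the right; shrink from the left whenever the sum exceeds 18:
add 5: [5] sum 5, len 1
add 6: [5, 6] sum 11, len 2
add 1: [5, 6, 1] sum 12, len 3
add 6: [5, 6, 1, 6] sum 18, len 4
add 0: [5, 6, 1, 6, 0] sum 18, len 5
add 7: [1, 6, 0, 7] sum 14, len 4
add 0: [1, 6, 0, 7, 0] sum 14, len 5
add 5: [6, 0, 7, 0, 5] sum 18, len 5
add 8: [0, 5, 8] sum 13, len 3
add 5: [0, 5, 8, 5] sum 18, len 4
add 0: [0, 5, 8, 5, 0] sum 18, len 5
add 0: [0, 5, 8, 5, 0, 0] sum 18, len 6
add 6: [5, 0, 0, 6] sum 11, len 4
add 7: [5, 0, 0, 6, 7] sum 18, len 5
Longest length seen: 6.

6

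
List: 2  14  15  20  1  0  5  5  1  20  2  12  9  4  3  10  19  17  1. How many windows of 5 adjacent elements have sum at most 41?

[2, 14, 15, 20, 1] → sum 52
[14, 15, 20, 1, 0] → sum 50
[15, 20, 1, 0, 5] → sum 41  ≤ 41 ✓
[20, 1, 0, 5, 5] → sum 31  ≤ 41 ✓
[1, 0, 5, 5, 1] → sum 12  ≤ 41 ✓
[0, 5, 5, 1, 20] → sum 31  ≤ 41 ✓
[5, 5, 1, 20, 2] → sum 33  ≤ 41 ✓
[5, 1, 20, 2, 12] → sum 40  ≤ 41 ✓
[1, 20, 2, 12, 9] → sum 44
[20, 2, 12, 9, 4] → sum 47
[2, 12, 9, 4, 3] → sum 30  ≤ 41 ✓
[12, 9, 4, 3, 10] → sum 38  ≤ 41 ✓
[9, 4, 3, 10, 19] → sum 45
[4, 3, 10, 19, 17] → sum 53
[3, 10, 19, 17, 1] → sum 50
8 windows satisfy the condition.

8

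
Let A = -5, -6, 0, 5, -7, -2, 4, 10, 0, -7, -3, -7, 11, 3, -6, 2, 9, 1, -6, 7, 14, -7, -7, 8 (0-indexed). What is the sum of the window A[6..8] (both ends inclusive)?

Elements at indices 6..8: 4, 10, 0
sum(4, 10, 0) = 14

14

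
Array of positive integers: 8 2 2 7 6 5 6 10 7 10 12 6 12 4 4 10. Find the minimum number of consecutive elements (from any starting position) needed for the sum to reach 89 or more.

add 8: running sum 8 < 89
add 2: running sum 10 < 89
add 2: running sum 12 < 89
add 7: running sum 19 < 89
add 6: running sum 25 < 89
add 5: running sum 30 < 89
add 6: running sum 36 < 89
add 10: running sum 46 < 89
add 7: running sum 53 < 89
add 10: running sum 63 < 89
add 12: running sum 75 < 89
add 6: running sum 81 < 89
end 12: [8, 2, 2, 7, 6, 5, 6, 10, 7, 10, 12, 6, 12] sum 93, len 13
end 13: [2, 2, 7, 6, 5, 6, 10, 7, 10, 12, 6, 12, 4] sum 89, len 13
end 14: [7, 6, 5, 6, 10, 7, 10, 12, 6, 12, 4, 4] sum 89, len 12
end 15: [6, 5, 6, 10, 7, 10, 12, 6, 12, 4, 4, 10] sum 92, len 12
Shortest qualifying length: 12.

12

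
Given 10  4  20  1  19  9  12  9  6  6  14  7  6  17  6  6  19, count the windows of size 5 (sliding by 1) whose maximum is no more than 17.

10 4 20 1 19 → max 20
4 20 1 19 9 → max 20
20 1 19 9 12 → max 20
1 19 9 12 9 → max 19
19 9 12 9 6 → max 19
9 12 9 6 6 → max 12  ≤ 17 ✓
12 9 6 6 14 → max 14  ≤ 17 ✓
9 6 6 14 7 → max 14  ≤ 17 ✓
6 6 14 7 6 → max 14  ≤ 17 ✓
6 14 7 6 17 → max 17  ≤ 17 ✓
14 7 6 17 6 → max 17  ≤ 17 ✓
7 6 17 6 6 → max 17  ≤ 17 ✓
6 17 6 6 19 → max 19
7 windows satisfy the condition.

7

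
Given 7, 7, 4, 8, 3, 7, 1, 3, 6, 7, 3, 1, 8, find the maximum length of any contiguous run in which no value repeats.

5

add 7: [7] len 1
add 7 (repeat 7, move left end past it): [7] len 1
add 4: [7, 4] len 2
add 8: [7, 4, 8] len 3
add 3: [7, 4, 8, 3] len 4
add 7 (repeat 7, move left end past it): [4, 8, 3, 7] len 4
add 1: [4, 8, 3, 7, 1] len 5
add 3 (repeat 3, move left end past it): [7, 1, 3] len 3
add 6: [7, 1, 3, 6] len 4
add 7 (repeat 7, move left end past it): [1, 3, 6, 7] len 4
add 3 (repeat 3, move left end past it): [6, 7, 3] len 3
add 1: [6, 7, 3, 1] len 4
add 8: [6, 7, 3, 1, 8] len 5
Longest all-distinct length: 5.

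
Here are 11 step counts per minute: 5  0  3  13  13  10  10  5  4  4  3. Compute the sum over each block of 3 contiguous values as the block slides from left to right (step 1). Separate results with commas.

8, 16, 29, 36, 33, 25, 19, 13, 11

Sliding a size-3 window across the 11 values:
5 0 3 → sum 8
0 3 13 → sum 16
3 13 13 → sum 29
13 13 10 → sum 36
13 10 10 → sum 33
10 10 5 → sum 25
10 5 4 → sum 19
5 4 4 → sum 13
4 4 3 → sum 11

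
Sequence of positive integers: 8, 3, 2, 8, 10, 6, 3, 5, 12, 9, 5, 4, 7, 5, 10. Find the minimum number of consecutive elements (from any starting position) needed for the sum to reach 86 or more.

add 8: running sum 8 < 86
add 3: running sum 11 < 86
add 2: running sum 13 < 86
add 8: running sum 21 < 86
add 10: running sum 31 < 86
add 6: running sum 37 < 86
add 3: running sum 40 < 86
add 5: running sum 45 < 86
add 12: running sum 57 < 86
add 9: running sum 66 < 86
add 5: running sum 71 < 86
add 4: running sum 75 < 86
add 7: running sum 82 < 86
end 13: [8, 3, 2, 8, 10, 6, 3, 5, 12, 9, 5, 4, 7, 5] sum 87, len 14
end 14: [2, 8, 10, 6, 3, 5, 12, 9, 5, 4, 7, 5, 10] sum 86, len 13
Shortest qualifying length: 13.

13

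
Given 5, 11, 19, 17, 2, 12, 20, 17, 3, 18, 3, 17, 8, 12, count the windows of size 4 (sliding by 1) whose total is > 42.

8

[5, 11, 19, 17] → sum 52  > 42 ✓
[11, 19, 17, 2] → sum 49  > 42 ✓
[19, 17, 2, 12] → sum 50  > 42 ✓
[17, 2, 12, 20] → sum 51  > 42 ✓
[2, 12, 20, 17] → sum 51  > 42 ✓
[12, 20, 17, 3] → sum 52  > 42 ✓
[20, 17, 3, 18] → sum 58  > 42 ✓
[17, 3, 18, 3] → sum 41
[3, 18, 3, 17] → sum 41
[18, 3, 17, 8] → sum 46  > 42 ✓
[3, 17, 8, 12] → sum 40
8 windows satisfy the condition.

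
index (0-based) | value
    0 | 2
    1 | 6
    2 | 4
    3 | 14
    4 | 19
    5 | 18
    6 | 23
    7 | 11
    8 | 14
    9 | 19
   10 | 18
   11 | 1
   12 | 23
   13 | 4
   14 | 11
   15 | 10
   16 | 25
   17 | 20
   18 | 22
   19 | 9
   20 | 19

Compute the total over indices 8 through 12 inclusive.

75

Elements at indices 8..12: 14, 19, 18, 1, 23
sum(14, 19, 18, 1, 23) = 75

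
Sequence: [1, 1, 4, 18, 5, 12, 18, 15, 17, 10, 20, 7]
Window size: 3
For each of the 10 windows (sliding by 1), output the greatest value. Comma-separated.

Sliding a size-3 window across the 12 values:
[1, 1, 4] → max 4
[1, 4, 18] → max 18
[4, 18, 5] → max 18
[18, 5, 12] → max 18
[5, 12, 18] → max 18
[12, 18, 15] → max 18
[18, 15, 17] → max 18
[15, 17, 10] → max 17
[17, 10, 20] → max 20
[10, 20, 7] → max 20

4, 18, 18, 18, 18, 18, 18, 17, 20, 20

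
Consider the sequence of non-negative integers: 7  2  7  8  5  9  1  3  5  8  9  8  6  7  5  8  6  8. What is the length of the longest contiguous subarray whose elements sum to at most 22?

→ 7: sum 7, len 1
→ 2: sum 9, len 2
→ 7: sum 16, len 3
→ 8 (dropped 7): sum 17, len 3
→ 5: sum 22, len 4
→ 9 (dropped 2, 7): sum 22, len 3
→ 1 (dropped 8): sum 15, len 3
→ 3: sum 18, len 4
→ 5 (dropped 5): sum 18, len 4
→ 8 (dropped 9): sum 17, len 4
→ 9 (dropped 1, 3): sum 22, len 3
→ 8 (dropped 5, 8): sum 17, len 2
→ 6 (dropped 9): sum 14, len 2
→ 7: sum 21, len 3
→ 5 (dropped 8): sum 18, len 3
→ 8 (dropped 6): sum 20, len 3
→ 6 (dropped 7): sum 19, len 3
→ 8 (dropped 5): sum 22, len 3
Longest length seen: 4.

4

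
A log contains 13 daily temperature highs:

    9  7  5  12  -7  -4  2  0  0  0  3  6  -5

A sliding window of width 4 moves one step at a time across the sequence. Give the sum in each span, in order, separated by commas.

33, 17, 6, 3, -9, -2, 2, 3, 9, 4

(9, 7, 5, 12) → sum 33
(7, 5, 12, -7) → sum 17
(5, 12, -7, -4) → sum 6
(12, -7, -4, 2) → sum 3
(-7, -4, 2, 0) → sum -9
(-4, 2, 0, 0) → sum -2
(2, 0, 0, 0) → sum 2
(0, 0, 0, 3) → sum 3
(0, 0, 3, 6) → sum 9
(0, 3, 6, -5) → sum 4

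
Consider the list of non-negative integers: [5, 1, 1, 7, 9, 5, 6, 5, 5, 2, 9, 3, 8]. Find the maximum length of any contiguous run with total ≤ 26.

→ 5: sum 5, len 1
→ 1: sum 6, len 2
→ 1: sum 7, len 3
→ 7: sum 14, len 4
→ 9: sum 23, len 5
→ 5 (dropped 5): sum 23, len 5
→ 6 (dropped 1, 1, 7): sum 20, len 3
→ 5: sum 25, len 4
→ 5 (dropped 9): sum 21, len 4
→ 2: sum 23, len 5
→ 9 (dropped 5, 6): sum 21, len 4
→ 3: sum 24, len 5
→ 8 (dropped 5, 5): sum 22, len 4
Longest length seen: 5.

5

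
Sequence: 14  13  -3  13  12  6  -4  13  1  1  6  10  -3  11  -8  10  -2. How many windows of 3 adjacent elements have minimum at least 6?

1

14 13 -3 → min -3
13 -3 13 → min -3
-3 13 12 → min -3
13 12 6 → min 6  ≥ 6 ✓
12 6 -4 → min -4
6 -4 13 → min -4
-4 13 1 → min -4
13 1 1 → min 1
1 1 6 → min 1
1 6 10 → min 1
6 10 -3 → min -3
10 -3 11 → min -3
-3 11 -8 → min -8
11 -8 10 → min -8
-8 10 -2 → min -8
1 window satisfy the condition.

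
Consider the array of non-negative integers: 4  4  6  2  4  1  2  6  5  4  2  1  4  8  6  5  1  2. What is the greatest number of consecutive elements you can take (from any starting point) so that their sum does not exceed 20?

6

[4] sum 4 len 1
[4, 4] sum 8 len 2
[4, 4, 6] sum 14 len 3
[4, 4, 6, 2] sum 16 len 4
[4, 4, 6, 2, 4] sum 20 len 5
[4, 6, 2, 4, 1] sum 17 len 5
[4, 6, 2, 4, 1, 2] sum 19 len 6
[2, 4, 1, 2, 6] sum 15 len 5
[2, 4, 1, 2, 6, 5] sum 20 len 6
[1, 2, 6, 5, 4] sum 18 len 5
[1, 2, 6, 5, 4, 2] sum 20 len 6
[2, 6, 5, 4, 2, 1] sum 20 len 6
[5, 4, 2, 1, 4] sum 16 len 5
[4, 2, 1, 4, 8] sum 19 len 5
[1, 4, 8, 6] sum 19 len 4
[8, 6, 5] sum 19 len 3
[8, 6, 5, 1] sum 20 len 4
[6, 5, 1, 2] sum 14 len 4
Longest length seen: 6.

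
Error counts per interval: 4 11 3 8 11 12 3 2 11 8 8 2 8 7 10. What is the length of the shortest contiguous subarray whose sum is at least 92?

Extend right; whenever the sum reaches 92, record the length and shrink from the left:
add 4: running sum 4 < 92
add 11: running sum 15 < 92
add 3: running sum 18 < 92
add 8: running sum 26 < 92
add 11: running sum 37 < 92
add 12: running sum 49 < 92
add 3: running sum 52 < 92
add 2: running sum 54 < 92
add 11: running sum 65 < 92
add 8: running sum 73 < 92
add 8: running sum 81 < 92
add 2: running sum 83 < 92
add 8: running sum 91 < 92
end 13: [11, 3, 8, 11, 12, 3, 2, 11, 8, 8, 2, 8, 7] sum 94, len 13
end 14: [3, 8, 11, 12, 3, 2, 11, 8, 8, 2, 8, 7, 10] sum 93, len 13
Shortest qualifying length: 13.

13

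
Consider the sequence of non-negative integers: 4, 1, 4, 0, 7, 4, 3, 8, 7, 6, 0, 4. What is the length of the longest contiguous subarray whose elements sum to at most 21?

6

→ 4: sum 4, len 1
→ 1: sum 5, len 2
→ 4: sum 9, len 3
→ 0: sum 9, len 4
→ 7: sum 16, len 5
→ 4: sum 20, len 6
→ 3 (dropped 4): sum 19, len 6
→ 8 (dropped 1, 4, 0, 7): sum 15, len 3
→ 7 (dropped 4): sum 18, len 3
→ 6 (dropped 3): sum 21, len 3
→ 0: sum 21, len 4
→ 4 (dropped 8): sum 17, len 4
Longest length seen: 6.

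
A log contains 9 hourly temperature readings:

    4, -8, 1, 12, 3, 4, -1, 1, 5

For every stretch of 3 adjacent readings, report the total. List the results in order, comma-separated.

[4, -8, 1] → sum -3
[-8, 1, 12] → sum 5
[1, 12, 3] → sum 16
[12, 3, 4] → sum 19
[3, 4, -1] → sum 6
[4, -1, 1] → sum 4
[-1, 1, 5] → sum 5

-3, 5, 16, 19, 6, 4, 5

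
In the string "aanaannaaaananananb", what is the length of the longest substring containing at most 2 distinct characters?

[a] 1 distinct, len 1
[a, a] 1 distinct, len 2
[a, a, n] 2 distinct, len 3
[a, a, n, a] 2 distinct, len 4
[a, a, n, a, a] 2 distinct, len 5
[a, a, n, a, a, n] 2 distinct, len 6
[a, a, n, a, a, n, n] 2 distinct, len 7
[a, a, n, a, a, n, n, a] 2 distinct, len 8
[a, a, n, a, a, n, n, a, a] 2 distinct, len 9
[a, a, n, a, a, n, n, a, a, a] 2 distinct, len 10
[a, a, n, a, a, n, n, a, a, a, a] 2 distinct, len 11
[a, a, n, a, a, n, n, a, a, a, a, n] 2 distinct, len 12
[a, a, n, a, a, n, n, a, a, a, a, n, a] 2 distinct, len 13
[a, a, n, a, a, n, n, a, a, a, a, n, a, n] 2 distinct, len 14
[a, a, n, a, a, n, n, a, a, a, a, n, a, n, a] 2 distinct, len 15
[a, a, n, a, a, n, n, a, a, a, a, n, a, n, a, n] 2 distinct, len 16
[a, a, n, a, a, n, n, a, a, a, a, n, a, n, a, n, a] 2 distinct, len 17
[a, a, n, a, a, n, n, a, a, a, a, n, a, n, a, n, a, n] 2 distinct, len 18
[n, b] 2 distinct, len 2
Longest length with ≤2 distinct: 18.

18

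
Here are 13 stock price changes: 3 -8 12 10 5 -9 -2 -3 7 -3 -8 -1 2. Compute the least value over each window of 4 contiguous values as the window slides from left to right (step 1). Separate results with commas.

(3, -8, 12, 10) → min -8
(-8, 12, 10, 5) → min -8
(12, 10, 5, -9) → min -9
(10, 5, -9, -2) → min -9
(5, -9, -2, -3) → min -9
(-9, -2, -3, 7) → min -9
(-2, -3, 7, -3) → min -3
(-3, 7, -3, -8) → min -8
(7, -3, -8, -1) → min -8
(-3, -8, -1, 2) → min -8

-8, -8, -9, -9, -9, -9, -3, -8, -8, -8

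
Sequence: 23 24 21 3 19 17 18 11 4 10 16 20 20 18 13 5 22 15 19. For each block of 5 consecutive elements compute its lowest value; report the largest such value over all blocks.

Each size-5 window and its min:
23 24 21 3 19 → min 3
24 21 3 19 17 → min 3
21 3 19 17 18 → min 3
3 19 17 18 11 → min 3
19 17 18 11 4 → min 4
17 18 11 4 10 → min 4
18 11 4 10 16 → min 4
11 4 10 16 20 → min 4
4 10 16 20 20 → min 4
10 16 20 20 18 → min 10
16 20 20 18 13 → min 13
20 20 18 13 5 → min 5
20 18 13 5 22 → min 5
18 13 5 22 15 → min 5
13 5 22 15 19 → min 5
Largest of these is 13.

13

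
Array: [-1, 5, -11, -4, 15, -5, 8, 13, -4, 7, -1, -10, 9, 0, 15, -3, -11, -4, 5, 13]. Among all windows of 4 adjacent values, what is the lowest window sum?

(-1, 5, -11, -4) → sum -11
(5, -11, -4, 15) → sum 5
(-11, -4, 15, -5) → sum -5
(-4, 15, -5, 8) → sum 14
(15, -5, 8, 13) → sum 31
(-5, 8, 13, -4) → sum 12
(8, 13, -4, 7) → sum 24
(13, -4, 7, -1) → sum 15
(-4, 7, -1, -10) → sum -8
(7, -1, -10, 9) → sum 5
(-1, -10, 9, 0) → sum -2
(-10, 9, 0, 15) → sum 14
(9, 0, 15, -3) → sum 21
(0, 15, -3, -11) → sum 1
(15, -3, -11, -4) → sum -3
(-3, -11, -4, 5) → sum -13
(-11, -4, 5, 13) → sum 3
Lowest of these is -13.

-13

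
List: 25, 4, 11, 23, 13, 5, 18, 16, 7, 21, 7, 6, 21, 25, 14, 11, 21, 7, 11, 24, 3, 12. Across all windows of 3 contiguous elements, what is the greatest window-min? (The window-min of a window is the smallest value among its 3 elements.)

[25, 4, 11] → min 4
[4, 11, 23] → min 4
[11, 23, 13] → min 11
[23, 13, 5] → min 5
[13, 5, 18] → min 5
[5, 18, 16] → min 5
[18, 16, 7] → min 7
[16, 7, 21] → min 7
[7, 21, 7] → min 7
[21, 7, 6] → min 6
[7, 6, 21] → min 6
[6, 21, 25] → min 6
[21, 25, 14] → min 14
[25, 14, 11] → min 11
[14, 11, 21] → min 11
[11, 21, 7] → min 7
[21, 7, 11] → min 7
[7, 11, 24] → min 7
[11, 24, 3] → min 3
[24, 3, 12] → min 3
Greatest of these is 14.

14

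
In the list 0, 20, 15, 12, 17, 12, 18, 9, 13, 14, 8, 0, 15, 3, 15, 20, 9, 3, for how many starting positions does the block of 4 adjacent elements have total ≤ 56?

13

0 20 15 12 → sum 47  ≤ 56 ✓
20 15 12 17 → sum 64
15 12 17 12 → sum 56  ≤ 56 ✓
12 17 12 18 → sum 59
17 12 18 9 → sum 56  ≤ 56 ✓
12 18 9 13 → sum 52  ≤ 56 ✓
18 9 13 14 → sum 54  ≤ 56 ✓
9 13 14 8 → sum 44  ≤ 56 ✓
13 14 8 0 → sum 35  ≤ 56 ✓
14 8 0 15 → sum 37  ≤ 56 ✓
8 0 15 3 → sum 26  ≤ 56 ✓
0 15 3 15 → sum 33  ≤ 56 ✓
15 3 15 20 → sum 53  ≤ 56 ✓
3 15 20 9 → sum 47  ≤ 56 ✓
15 20 9 3 → sum 47  ≤ 56 ✓
13 windows satisfy the condition.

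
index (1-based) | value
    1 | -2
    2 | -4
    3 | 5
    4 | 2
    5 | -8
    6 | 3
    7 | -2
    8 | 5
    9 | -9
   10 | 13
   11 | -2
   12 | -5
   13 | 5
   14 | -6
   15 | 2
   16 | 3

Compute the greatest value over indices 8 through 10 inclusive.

Elements at indices 8..10: 5, -9, 13
max(5, -9, 13) = 13

13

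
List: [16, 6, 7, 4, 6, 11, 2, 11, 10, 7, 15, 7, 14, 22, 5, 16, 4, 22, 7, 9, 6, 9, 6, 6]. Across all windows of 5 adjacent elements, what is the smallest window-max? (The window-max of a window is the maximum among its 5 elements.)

9

16 6 7 4 6 → max 16
6 7 4 6 11 → max 11
7 4 6 11 2 → max 11
4 6 11 2 11 → max 11
6 11 2 11 10 → max 11
11 2 11 10 7 → max 11
2 11 10 7 15 → max 15
11 10 7 15 7 → max 15
10 7 15 7 14 → max 15
7 15 7 14 22 → max 22
15 7 14 22 5 → max 22
7 14 22 5 16 → max 22
14 22 5 16 4 → max 22
22 5 16 4 22 → max 22
5 16 4 22 7 → max 22
16 4 22 7 9 → max 22
4 22 7 9 6 → max 22
22 7 9 6 9 → max 22
7 9 6 9 6 → max 9
9 6 9 6 6 → max 9
Smallest of these is 9.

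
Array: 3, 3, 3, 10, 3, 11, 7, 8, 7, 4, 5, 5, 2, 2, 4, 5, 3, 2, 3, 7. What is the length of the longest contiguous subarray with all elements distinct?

5

[3] len 1
[3] len 1
[3] len 1
[3, 10] len 2
[10, 3] len 2
[10, 3, 11] len 3
[10, 3, 11, 7] len 4
[10, 3, 11, 7, 8] len 5
[8, 7] len 2
[8, 7, 4] len 3
[8, 7, 4, 5] len 4
[5] len 1
[5, 2] len 2
[2] len 1
[2, 4] len 2
[2, 4, 5] len 3
[2, 4, 5, 3] len 4
[4, 5, 3, 2] len 4
[2, 3] len 2
[2, 3, 7] len 3
Longest all-distinct length: 5.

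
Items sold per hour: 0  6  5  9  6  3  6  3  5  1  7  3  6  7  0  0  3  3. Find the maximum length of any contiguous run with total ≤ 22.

Extend to the right; shrink from the left whenever the sum exceeds 22:
→ 0: sum 0, len 1
→ 6: sum 6, len 2
→ 5: sum 11, len 3
→ 9: sum 20, len 4
→ 6 (dropped 0, 6): sum 20, len 3
→ 3 (dropped 5): sum 18, len 3
→ 6 (dropped 9): sum 15, len 3
→ 3: sum 18, len 4
→ 5 (dropped 6): sum 17, len 4
→ 1: sum 18, len 5
→ 7 (dropped 3): sum 22, len 5
→ 3 (dropped 6): sum 19, len 5
→ 6 (dropped 3): sum 22, len 5
→ 7 (dropped 5, 1, 7): sum 16, len 3
→ 0: sum 16, len 4
→ 0: sum 16, len 5
→ 3: sum 19, len 6
→ 3: sum 22, len 7
Longest length seen: 7.

7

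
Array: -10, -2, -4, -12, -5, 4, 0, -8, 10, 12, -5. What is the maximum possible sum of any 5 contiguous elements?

18

-10 -2 -4 -12 -5 → sum -33
-2 -4 -12 -5 4 → sum -19
-4 -12 -5 4 0 → sum -17
-12 -5 4 0 -8 → sum -21
-5 4 0 -8 10 → sum 1
4 0 -8 10 12 → sum 18
0 -8 10 12 -5 → sum 9
Maximum of these is 18.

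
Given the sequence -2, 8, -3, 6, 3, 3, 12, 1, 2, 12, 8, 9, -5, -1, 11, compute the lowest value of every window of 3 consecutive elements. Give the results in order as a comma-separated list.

-3, -3, -3, 3, 3, 1, 1, 1, 2, 8, -5, -5, -5

-2 8 -3 → min -3
8 -3 6 → min -3
-3 6 3 → min -3
6 3 3 → min 3
3 3 12 → min 3
3 12 1 → min 1
12 1 2 → min 1
1 2 12 → min 1
2 12 8 → min 2
12 8 9 → min 8
8 9 -5 → min -5
9 -5 -1 → min -5
-5 -1 11 → min -5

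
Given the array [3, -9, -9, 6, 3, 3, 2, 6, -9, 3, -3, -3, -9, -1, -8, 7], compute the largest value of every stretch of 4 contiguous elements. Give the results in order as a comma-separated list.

Sliding a size-4 window across the 16 values:
(3, -9, -9, 6) → max 6
(-9, -9, 6, 3) → max 6
(-9, 6, 3, 3) → max 6
(6, 3, 3, 2) → max 6
(3, 3, 2, 6) → max 6
(3, 2, 6, -9) → max 6
(2, 6, -9, 3) → max 6
(6, -9, 3, -3) → max 6
(-9, 3, -3, -3) → max 3
(3, -3, -3, -9) → max 3
(-3, -3, -9, -1) → max -1
(-3, -9, -1, -8) → max -1
(-9, -1, -8, 7) → max 7

6, 6, 6, 6, 6, 6, 6, 6, 3, 3, -1, -1, 7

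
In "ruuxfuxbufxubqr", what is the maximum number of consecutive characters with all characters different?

add r: [r] len 1
add u: [r, u] len 2
add u (repeat u, move left end past it): [u] len 1
add x: [u, x] len 2
add f: [u, x, f] len 3
add u (repeat u, move left end past it): [x, f, u] len 3
add x (repeat x, move left end past it): [f, u, x] len 3
add b: [f, u, x, b] len 4
add u (repeat u, move left end past it): [x, b, u] len 3
add f: [x, b, u, f] len 4
add x (repeat x, move left end past it): [b, u, f, x] len 4
add u (repeat u, move left end past it): [f, x, u] len 3
add b: [f, x, u, b] len 4
add q: [f, x, u, b, q] len 5
add r: [f, x, u, b, q, r] len 6
Longest all-distinct length: 6.

6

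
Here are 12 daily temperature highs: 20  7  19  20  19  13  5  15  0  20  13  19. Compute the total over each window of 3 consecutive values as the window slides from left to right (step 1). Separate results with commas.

[20, 7, 19] → sum 46
[7, 19, 20] → sum 46
[19, 20, 19] → sum 58
[20, 19, 13] → sum 52
[19, 13, 5] → sum 37
[13, 5, 15] → sum 33
[5, 15, 0] → sum 20
[15, 0, 20] → sum 35
[0, 20, 13] → sum 33
[20, 13, 19] → sum 52

46, 46, 58, 52, 37, 33, 20, 35, 33, 52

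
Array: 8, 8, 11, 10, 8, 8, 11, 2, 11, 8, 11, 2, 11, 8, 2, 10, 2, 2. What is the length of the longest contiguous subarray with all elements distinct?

4

[8] len 1
[8] len 1
[8, 11] len 2
[8, 11, 10] len 3
[11, 10, 8] len 3
[8] len 1
[8, 11] len 2
[8, 11, 2] len 3
[2, 11] len 2
[2, 11, 8] len 3
[8, 11] len 2
[8, 11, 2] len 3
[2, 11] len 2
[2, 11, 8] len 3
[11, 8, 2] len 3
[11, 8, 2, 10] len 4
[10, 2] len 2
[2] len 1
Longest all-distinct length: 4.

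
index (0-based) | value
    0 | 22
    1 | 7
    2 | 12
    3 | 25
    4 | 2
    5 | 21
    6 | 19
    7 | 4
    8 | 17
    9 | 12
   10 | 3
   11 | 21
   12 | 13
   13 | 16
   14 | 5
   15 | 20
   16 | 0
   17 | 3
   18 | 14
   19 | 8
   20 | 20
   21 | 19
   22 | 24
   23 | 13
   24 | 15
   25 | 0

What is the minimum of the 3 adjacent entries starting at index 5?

4

Elements at indices 5..7: 21, 19, 4
min(21, 19, 4) = 4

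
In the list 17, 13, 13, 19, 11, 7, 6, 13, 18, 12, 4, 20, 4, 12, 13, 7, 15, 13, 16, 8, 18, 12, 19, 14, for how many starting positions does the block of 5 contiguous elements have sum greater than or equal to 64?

[17, 13, 13, 19, 11] → sum 73  ≥ 64 ✓
[13, 13, 19, 11, 7] → sum 63
[13, 19, 11, 7, 6] → sum 56
[19, 11, 7, 6, 13] → sum 56
[11, 7, 6, 13, 18] → sum 55
[7, 6, 13, 18, 12] → sum 56
[6, 13, 18, 12, 4] → sum 53
[13, 18, 12, 4, 20] → sum 67  ≥ 64 ✓
[18, 12, 4, 20, 4] → sum 58
[12, 4, 20, 4, 12] → sum 52
[4, 20, 4, 12, 13] → sum 53
[20, 4, 12, 13, 7] → sum 56
[4, 12, 13, 7, 15] → sum 51
[12, 13, 7, 15, 13] → sum 60
[13, 7, 15, 13, 16] → sum 64  ≥ 64 ✓
[7, 15, 13, 16, 8] → sum 59
[15, 13, 16, 8, 18] → sum 70  ≥ 64 ✓
[13, 16, 8, 18, 12] → sum 67  ≥ 64 ✓
[16, 8, 18, 12, 19] → sum 73  ≥ 64 ✓
[8, 18, 12, 19, 14] → sum 71  ≥ 64 ✓
7 windows satisfy the condition.

7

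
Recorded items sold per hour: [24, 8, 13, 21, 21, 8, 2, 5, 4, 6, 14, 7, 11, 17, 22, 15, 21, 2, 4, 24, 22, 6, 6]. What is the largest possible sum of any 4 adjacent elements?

[24, 8, 13, 21] → sum 66
[8, 13, 21, 21] → sum 63
[13, 21, 21, 8] → sum 63
[21, 21, 8, 2] → sum 52
[21, 8, 2, 5] → sum 36
[8, 2, 5, 4] → sum 19
[2, 5, 4, 6] → sum 17
[5, 4, 6, 14] → sum 29
[4, 6, 14, 7] → sum 31
[6, 14, 7, 11] → sum 38
[14, 7, 11, 17] → sum 49
[7, 11, 17, 22] → sum 57
[11, 17, 22, 15] → sum 65
[17, 22, 15, 21] → sum 75
[22, 15, 21, 2] → sum 60
[15, 21, 2, 4] → sum 42
[21, 2, 4, 24] → sum 51
[2, 4, 24, 22] → sum 52
[4, 24, 22, 6] → sum 56
[24, 22, 6, 6] → sum 58
Largest of these is 75.

75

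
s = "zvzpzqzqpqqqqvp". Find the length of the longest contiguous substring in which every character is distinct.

add z: [z] len 1
add v: [z, v] len 2
add z (repeat z, move left end past it): [v, z] len 2
add p: [v, z, p] len 3
add z (repeat z, move left end past it): [p, z] len 2
add q: [p, z, q] len 3
add z (repeat z, move left end past it): [q, z] len 2
add q (repeat q, move left end past it): [z, q] len 2
add p: [z, q, p] len 3
add q (repeat q, move left end past it): [p, q] len 2
add q (repeat q, move left end past it): [q] len 1
add q (repeat q, move left end past it): [q] len 1
add q (repeat q, move left end past it): [q] len 1
add v: [q, v] len 2
add p: [q, v, p] len 3
Longest all-distinct length: 3.

3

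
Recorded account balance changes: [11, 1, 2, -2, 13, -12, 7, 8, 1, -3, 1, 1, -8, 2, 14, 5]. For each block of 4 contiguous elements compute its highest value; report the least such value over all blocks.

[11, 1, 2, -2] → max 11
[1, 2, -2, 13] → max 13
[2, -2, 13, -12] → max 13
[-2, 13, -12, 7] → max 13
[13, -12, 7, 8] → max 13
[-12, 7, 8, 1] → max 8
[7, 8, 1, -3] → max 8
[8, 1, -3, 1] → max 8
[1, -3, 1, 1] → max 1
[-3, 1, 1, -8] → max 1
[1, 1, -8, 2] → max 2
[1, -8, 2, 14] → max 14
[-8, 2, 14, 5] → max 14
Least of these is 1.

1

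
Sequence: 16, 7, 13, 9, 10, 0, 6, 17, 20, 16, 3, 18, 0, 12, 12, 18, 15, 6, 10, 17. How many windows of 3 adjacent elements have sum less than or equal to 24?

5

16 7 13 → sum 36
7 13 9 → sum 29
13 9 10 → sum 32
9 10 0 → sum 19  ≤ 24 ✓
10 0 6 → sum 16  ≤ 24 ✓
0 6 17 → sum 23  ≤ 24 ✓
6 17 20 → sum 43
17 20 16 → sum 53
20 16 3 → sum 39
16 3 18 → sum 37
3 18 0 → sum 21  ≤ 24 ✓
18 0 12 → sum 30
0 12 12 → sum 24  ≤ 24 ✓
12 12 18 → sum 42
12 18 15 → sum 45
18 15 6 → sum 39
15 6 10 → sum 31
6 10 17 → sum 33
5 windows satisfy the condition.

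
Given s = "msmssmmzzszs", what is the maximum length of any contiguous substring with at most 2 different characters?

7

[m] 1 distinct, len 1
[m, s] 2 distinct, len 2
[m, s, m] 2 distinct, len 3
[m, s, m, s] 2 distinct, len 4
[m, s, m, s, s] 2 distinct, len 5
[m, s, m, s, s, m] 2 distinct, len 6
[m, s, m, s, s, m, m] 2 distinct, len 7
[m, m, z] 2 distinct, len 3
[m, m, z, z] 2 distinct, len 4
[z, z, s] 2 distinct, len 3
[z, z, s, z] 2 distinct, len 4
[z, z, s, z, s] 2 distinct, len 5
Longest length with ≤2 distinct: 7.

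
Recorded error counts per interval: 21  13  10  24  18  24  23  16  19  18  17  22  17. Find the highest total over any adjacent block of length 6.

124

[21, 13, 10, 24, 18, 24] → sum 110
[13, 10, 24, 18, 24, 23] → sum 112
[10, 24, 18, 24, 23, 16] → sum 115
[24, 18, 24, 23, 16, 19] → sum 124
[18, 24, 23, 16, 19, 18] → sum 118
[24, 23, 16, 19, 18, 17] → sum 117
[23, 16, 19, 18, 17, 22] → sum 115
[16, 19, 18, 17, 22, 17] → sum 109
Highest of these is 124.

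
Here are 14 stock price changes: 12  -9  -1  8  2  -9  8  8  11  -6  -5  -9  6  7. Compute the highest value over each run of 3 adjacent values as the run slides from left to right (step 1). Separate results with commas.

[12, -9, -1] → max 12
[-9, -1, 8] → max 8
[-1, 8, 2] → max 8
[8, 2, -9] → max 8
[2, -9, 8] → max 8
[-9, 8, 8] → max 8
[8, 8, 11] → max 11
[8, 11, -6] → max 11
[11, -6, -5] → max 11
[-6, -5, -9] → max -5
[-5, -9, 6] → max 6
[-9, 6, 7] → max 7

12, 8, 8, 8, 8, 8, 11, 11, 11, -5, 6, 7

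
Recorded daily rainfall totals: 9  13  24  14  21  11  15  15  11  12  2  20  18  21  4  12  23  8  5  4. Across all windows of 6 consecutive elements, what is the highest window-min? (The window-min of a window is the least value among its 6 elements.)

9 13 24 14 21 11 → min 9
13 24 14 21 11 15 → min 11
24 14 21 11 15 15 → min 11
14 21 11 15 15 11 → min 11
21 11 15 15 11 12 → min 11
11 15 15 11 12 2 → min 2
15 15 11 12 2 20 → min 2
15 11 12 2 20 18 → min 2
11 12 2 20 18 21 → min 2
12 2 20 18 21 4 → min 2
2 20 18 21 4 12 → min 2
20 18 21 4 12 23 → min 4
18 21 4 12 23 8 → min 4
21 4 12 23 8 5 → min 4
4 12 23 8 5 4 → min 4
Highest of these is 11.

11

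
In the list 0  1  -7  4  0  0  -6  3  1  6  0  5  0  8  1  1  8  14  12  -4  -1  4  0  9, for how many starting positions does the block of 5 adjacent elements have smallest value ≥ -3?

8

(0, 1, -7, 4, 0) → min -7
(1, -7, 4, 0, 0) → min -7
(-7, 4, 0, 0, -6) → min -7
(4, 0, 0, -6, 3) → min -6
(0, 0, -6, 3, 1) → min -6
(0, -6, 3, 1, 6) → min -6
(-6, 3, 1, 6, 0) → min -6
(3, 1, 6, 0, 5) → min 0  ≥ -3 ✓
(1, 6, 0, 5, 0) → min 0  ≥ -3 ✓
(6, 0, 5, 0, 8) → min 0  ≥ -3 ✓
(0, 5, 0, 8, 1) → min 0  ≥ -3 ✓
(5, 0, 8, 1, 1) → min 0  ≥ -3 ✓
(0, 8, 1, 1, 8) → min 0  ≥ -3 ✓
(8, 1, 1, 8, 14) → min 1  ≥ -3 ✓
(1, 1, 8, 14, 12) → min 1  ≥ -3 ✓
(1, 8, 14, 12, -4) → min -4
(8, 14, 12, -4, -1) → min -4
(14, 12, -4, -1, 4) → min -4
(12, -4, -1, 4, 0) → min -4
(-4, -1, 4, 0, 9) → min -4
8 windows satisfy the condition.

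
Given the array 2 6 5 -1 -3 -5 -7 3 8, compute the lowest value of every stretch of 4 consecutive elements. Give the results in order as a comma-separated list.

Sliding a size-4 window across the 9 values:
(2, 6, 5, -1) → min -1
(6, 5, -1, -3) → min -3
(5, -1, -3, -5) → min -5
(-1, -3, -5, -7) → min -7
(-3, -5, -7, 3) → min -7
(-5, -7, 3, 8) → min -7

-1, -3, -5, -7, -7, -7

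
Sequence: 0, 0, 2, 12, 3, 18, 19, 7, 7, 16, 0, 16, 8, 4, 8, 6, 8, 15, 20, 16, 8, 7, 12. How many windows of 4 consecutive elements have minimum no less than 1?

(0, 0, 2, 12) → min 0
(0, 2, 12, 3) → min 0
(2, 12, 3, 18) → min 2  ≥ 1 ✓
(12, 3, 18, 19) → min 3  ≥ 1 ✓
(3, 18, 19, 7) → min 3  ≥ 1 ✓
(18, 19, 7, 7) → min 7  ≥ 1 ✓
(19, 7, 7, 16) → min 7  ≥ 1 ✓
(7, 7, 16, 0) → min 0
(7, 16, 0, 16) → min 0
(16, 0, 16, 8) → min 0
(0, 16, 8, 4) → min 0
(16, 8, 4, 8) → min 4  ≥ 1 ✓
(8, 4, 8, 6) → min 4  ≥ 1 ✓
(4, 8, 6, 8) → min 4  ≥ 1 ✓
(8, 6, 8, 15) → min 6  ≥ 1 ✓
(6, 8, 15, 20) → min 6  ≥ 1 ✓
(8, 15, 20, 16) → min 8  ≥ 1 ✓
(15, 20, 16, 8) → min 8  ≥ 1 ✓
(20, 16, 8, 7) → min 7  ≥ 1 ✓
(16, 8, 7, 12) → min 7  ≥ 1 ✓
14 windows satisfy the condition.

14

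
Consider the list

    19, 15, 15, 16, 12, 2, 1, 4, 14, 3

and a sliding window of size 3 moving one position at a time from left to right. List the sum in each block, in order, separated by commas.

49, 46, 43, 30, 15, 7, 19, 21

(19, 15, 15) → sum 49
(15, 15, 16) → sum 46
(15, 16, 12) → sum 43
(16, 12, 2) → sum 30
(12, 2, 1) → sum 15
(2, 1, 4) → sum 7
(1, 4, 14) → sum 19
(4, 14, 3) → sum 21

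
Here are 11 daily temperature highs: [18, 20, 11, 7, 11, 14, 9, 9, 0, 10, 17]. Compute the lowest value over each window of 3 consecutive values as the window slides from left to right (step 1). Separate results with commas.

(18, 20, 11) → min 11
(20, 11, 7) → min 7
(11, 7, 11) → min 7
(7, 11, 14) → min 7
(11, 14, 9) → min 9
(14, 9, 9) → min 9
(9, 9, 0) → min 0
(9, 0, 10) → min 0
(0, 10, 17) → min 0

11, 7, 7, 7, 9, 9, 0, 0, 0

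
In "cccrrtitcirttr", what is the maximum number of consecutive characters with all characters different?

[c] len 1
[c] len 1
[c] len 1
[c, r] len 2
[r] len 1
[r, t] len 2
[r, t, i] len 3
[i, t] len 2
[i, t, c] len 3
[t, c, i] len 3
[t, c, i, r] len 4
[c, i, r, t] len 4
[t] len 1
[t, r] len 2
Longest all-distinct length: 4.

4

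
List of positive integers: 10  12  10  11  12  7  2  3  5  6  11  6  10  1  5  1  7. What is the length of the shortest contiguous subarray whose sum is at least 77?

add 10: running sum 10 < 77
add 12: running sum 22 < 77
add 10: running sum 32 < 77
add 11: running sum 43 < 77
add 12: running sum 55 < 77
add 7: running sum 62 < 77
add 2: running sum 64 < 77
add 3: running sum 67 < 77
add 5: running sum 72 < 77
end 9: [10, 12, 10, 11, 12, 7, 2, 3, 5, 6] sum 78, len 10
end 10: [12, 10, 11, 12, 7, 2, 3, 5, 6, 11] sum 79, len 10
end 11: [12, 10, 11, 12, 7, 2, 3, 5, 6, 11, 6] sum 85, len 11
end 12: [10, 11, 12, 7, 2, 3, 5, 6, 11, 6, 10] sum 83, len 11
end 13: [10, 11, 12, 7, 2, 3, 5, 6, 11, 6, 10, 1] sum 84, len 12
end 14: [11, 12, 7, 2, 3, 5, 6, 11, 6, 10, 1, 5] sum 79, len 12
end 15: [11, 12, 7, 2, 3, 5, 6, 11, 6, 10, 1, 5, 1] sum 80, len 13
end 16: [11, 12, 7, 2, 3, 5, 6, 11, 6, 10, 1, 5, 1, 7] sum 87, len 14
Shortest qualifying length: 10.

10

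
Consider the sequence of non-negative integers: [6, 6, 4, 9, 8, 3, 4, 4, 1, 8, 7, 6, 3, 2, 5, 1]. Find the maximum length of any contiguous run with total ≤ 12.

4

→ 6: sum 6, len 1
→ 6: sum 12, len 2
→ 4 (dropped 6): sum 10, len 2
→ 9 (dropped 6, 4): sum 9, len 1
→ 8 (dropped 9): sum 8, len 1
→ 3: sum 11, len 2
→ 4 (dropped 8): sum 7, len 2
→ 4: sum 11, len 3
→ 1: sum 12, len 4
→ 8 (dropped 3, 4, 4): sum 9, len 2
→ 7 (dropped 1, 8): sum 7, len 1
→ 6 (dropped 7): sum 6, len 1
→ 3: sum 9, len 2
→ 2: sum 11, len 3
→ 5 (dropped 6): sum 10, len 3
→ 1: sum 11, len 4
Longest length seen: 4.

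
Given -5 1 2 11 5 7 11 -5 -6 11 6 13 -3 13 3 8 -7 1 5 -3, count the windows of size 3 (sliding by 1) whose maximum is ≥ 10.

13

[-5, 1, 2] → max 2
[1, 2, 11] → max 11  ≥ 10 ✓
[2, 11, 5] → max 11  ≥ 10 ✓
[11, 5, 7] → max 11  ≥ 10 ✓
[5, 7, 11] → max 11  ≥ 10 ✓
[7, 11, -5] → max 11  ≥ 10 ✓
[11, -5, -6] → max 11  ≥ 10 ✓
[-5, -6, 11] → max 11  ≥ 10 ✓
[-6, 11, 6] → max 11  ≥ 10 ✓
[11, 6, 13] → max 13  ≥ 10 ✓
[6, 13, -3] → max 13  ≥ 10 ✓
[13, -3, 13] → max 13  ≥ 10 ✓
[-3, 13, 3] → max 13  ≥ 10 ✓
[13, 3, 8] → max 13  ≥ 10 ✓
[3, 8, -7] → max 8
[8, -7, 1] → max 8
[-7, 1, 5] → max 5
[1, 5, -3] → max 5
13 windows satisfy the condition.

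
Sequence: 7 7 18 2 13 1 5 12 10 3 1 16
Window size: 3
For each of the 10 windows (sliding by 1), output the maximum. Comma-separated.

18, 18, 18, 13, 13, 12, 12, 12, 10, 16

(7, 7, 18) → max 18
(7, 18, 2) → max 18
(18, 2, 13) → max 18
(2, 13, 1) → max 13
(13, 1, 5) → max 13
(1, 5, 12) → max 12
(5, 12, 10) → max 12
(12, 10, 3) → max 12
(10, 3, 1) → max 10
(3, 1, 16) → max 16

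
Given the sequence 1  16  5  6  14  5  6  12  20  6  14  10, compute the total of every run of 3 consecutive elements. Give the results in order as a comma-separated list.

22, 27, 25, 25, 25, 23, 38, 38, 40, 30

(1, 16, 5) → sum 22
(16, 5, 6) → sum 27
(5, 6, 14) → sum 25
(6, 14, 5) → sum 25
(14, 5, 6) → sum 25
(5, 6, 12) → sum 23
(6, 12, 20) → sum 38
(12, 20, 6) → sum 38
(20, 6, 14) → sum 40
(6, 14, 10) → sum 30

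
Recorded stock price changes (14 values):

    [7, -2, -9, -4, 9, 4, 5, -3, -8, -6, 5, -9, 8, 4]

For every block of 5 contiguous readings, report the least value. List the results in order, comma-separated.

[7, -2, -9, -4, 9] → min -9
[-2, -9, -4, 9, 4] → min -9
[-9, -4, 9, 4, 5] → min -9
[-4, 9, 4, 5, -3] → min -4
[9, 4, 5, -3, -8] → min -8
[4, 5, -3, -8, -6] → min -8
[5, -3, -8, -6, 5] → min -8
[-3, -8, -6, 5, -9] → min -9
[-8, -6, 5, -9, 8] → min -9
[-6, 5, -9, 8, 4] → min -9

-9, -9, -9, -4, -8, -8, -8, -9, -9, -9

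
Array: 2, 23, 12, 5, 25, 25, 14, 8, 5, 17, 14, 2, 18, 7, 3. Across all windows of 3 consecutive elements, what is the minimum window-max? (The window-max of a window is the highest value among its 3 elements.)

14

(2, 23, 12) → max 23
(23, 12, 5) → max 23
(12, 5, 25) → max 25
(5, 25, 25) → max 25
(25, 25, 14) → max 25
(25, 14, 8) → max 25
(14, 8, 5) → max 14
(8, 5, 17) → max 17
(5, 17, 14) → max 17
(17, 14, 2) → max 17
(14, 2, 18) → max 18
(2, 18, 7) → max 18
(18, 7, 3) → max 18
Minimum of these is 14.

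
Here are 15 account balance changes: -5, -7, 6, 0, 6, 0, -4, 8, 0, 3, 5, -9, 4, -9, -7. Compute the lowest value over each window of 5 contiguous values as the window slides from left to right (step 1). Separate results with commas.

-7, -7, -4, -4, -4, -4, -4, -9, -9, -9, -9

Sliding a size-5 window across the 15 values:
[-5, -7, 6, 0, 6] → min -7
[-7, 6, 0, 6, 0] → min -7
[6, 0, 6, 0, -4] → min -4
[0, 6, 0, -4, 8] → min -4
[6, 0, -4, 8, 0] → min -4
[0, -4, 8, 0, 3] → min -4
[-4, 8, 0, 3, 5] → min -4
[8, 0, 3, 5, -9] → min -9
[0, 3, 5, -9, 4] → min -9
[3, 5, -9, 4, -9] → min -9
[5, -9, 4, -9, -7] → min -9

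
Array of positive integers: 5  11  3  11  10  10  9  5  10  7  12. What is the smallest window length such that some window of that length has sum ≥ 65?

Extend right; whenever the sum reaches 65, record the length and shrink from the left:
add 5: running sum 5 < 65
add 11: running sum 16 < 65
add 3: running sum 19 < 65
add 11: running sum 30 < 65
add 10: running sum 40 < 65
add 10: running sum 50 < 65
add 9: running sum 59 < 65
add 5: running sum 64 < 65
add 10: shortest ending here [11, 3, 11, 10, 10, 9, 5, 10] sum 69, len 8
add 7: shortest ending here [3, 11, 10, 10, 9, 5, 10, 7] sum 65, len 8
add 12: shortest ending here [11, 10, 10, 9, 5, 10, 7, 12] sum 74, len 8
Shortest qualifying length: 8.

8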